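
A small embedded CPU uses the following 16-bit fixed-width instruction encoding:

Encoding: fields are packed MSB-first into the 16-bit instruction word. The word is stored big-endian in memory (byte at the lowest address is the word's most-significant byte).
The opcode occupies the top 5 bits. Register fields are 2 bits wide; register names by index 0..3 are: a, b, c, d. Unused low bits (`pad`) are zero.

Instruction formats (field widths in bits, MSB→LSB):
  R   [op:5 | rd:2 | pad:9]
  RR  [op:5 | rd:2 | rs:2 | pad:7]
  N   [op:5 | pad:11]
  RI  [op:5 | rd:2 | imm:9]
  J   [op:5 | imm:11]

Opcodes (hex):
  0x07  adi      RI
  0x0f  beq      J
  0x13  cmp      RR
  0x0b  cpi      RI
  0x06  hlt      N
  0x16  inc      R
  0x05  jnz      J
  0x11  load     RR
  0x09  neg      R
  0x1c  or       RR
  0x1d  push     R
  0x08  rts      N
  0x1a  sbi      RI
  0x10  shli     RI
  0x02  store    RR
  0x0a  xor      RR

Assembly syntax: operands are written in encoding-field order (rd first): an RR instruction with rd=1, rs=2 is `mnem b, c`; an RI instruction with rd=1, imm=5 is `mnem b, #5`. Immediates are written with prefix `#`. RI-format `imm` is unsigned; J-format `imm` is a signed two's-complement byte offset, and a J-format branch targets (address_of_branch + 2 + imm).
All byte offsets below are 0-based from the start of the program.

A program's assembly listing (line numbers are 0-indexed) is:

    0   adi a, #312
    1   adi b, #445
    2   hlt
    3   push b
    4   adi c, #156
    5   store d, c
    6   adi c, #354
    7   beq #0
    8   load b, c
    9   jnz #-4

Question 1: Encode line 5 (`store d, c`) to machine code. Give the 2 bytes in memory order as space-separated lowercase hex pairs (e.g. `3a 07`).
17 00

line 5 (store): pack op=0x2:5|rd=3:2|rs=2:2|pad=0:7 = 0x1700; big→ 17 00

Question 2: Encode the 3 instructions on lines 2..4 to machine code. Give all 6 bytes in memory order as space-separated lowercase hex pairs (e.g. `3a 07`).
30 00 ea 00 3c 9c

2. hlt fields op=0x6:5|pad=0:11 → word 3000h → 30 00
3. push fields op=0x1d:5|rd=1:2|pad=0:9 → word ea00h → ea 00
4. adi fields op=0x7:5|rd=2:2|imm=156:9 → word 3c9ch → 3c 9c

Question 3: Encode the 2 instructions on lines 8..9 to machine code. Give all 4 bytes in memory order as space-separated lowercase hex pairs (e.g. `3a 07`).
8b 00 2f fc

8. load fields op=0x11:5|rd=1:2|rs=2:2|pad=0:7 → word 8b00h → 8b 00
9. jnz fields op=0x5:5|imm=-4:11 → word 2ffch → 2f fc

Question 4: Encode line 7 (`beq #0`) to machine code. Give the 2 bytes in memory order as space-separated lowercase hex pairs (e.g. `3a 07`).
78 00

L7: beq op=0xf:5|imm=0:11 ⇒ 0x7800 ⇒ big 78 00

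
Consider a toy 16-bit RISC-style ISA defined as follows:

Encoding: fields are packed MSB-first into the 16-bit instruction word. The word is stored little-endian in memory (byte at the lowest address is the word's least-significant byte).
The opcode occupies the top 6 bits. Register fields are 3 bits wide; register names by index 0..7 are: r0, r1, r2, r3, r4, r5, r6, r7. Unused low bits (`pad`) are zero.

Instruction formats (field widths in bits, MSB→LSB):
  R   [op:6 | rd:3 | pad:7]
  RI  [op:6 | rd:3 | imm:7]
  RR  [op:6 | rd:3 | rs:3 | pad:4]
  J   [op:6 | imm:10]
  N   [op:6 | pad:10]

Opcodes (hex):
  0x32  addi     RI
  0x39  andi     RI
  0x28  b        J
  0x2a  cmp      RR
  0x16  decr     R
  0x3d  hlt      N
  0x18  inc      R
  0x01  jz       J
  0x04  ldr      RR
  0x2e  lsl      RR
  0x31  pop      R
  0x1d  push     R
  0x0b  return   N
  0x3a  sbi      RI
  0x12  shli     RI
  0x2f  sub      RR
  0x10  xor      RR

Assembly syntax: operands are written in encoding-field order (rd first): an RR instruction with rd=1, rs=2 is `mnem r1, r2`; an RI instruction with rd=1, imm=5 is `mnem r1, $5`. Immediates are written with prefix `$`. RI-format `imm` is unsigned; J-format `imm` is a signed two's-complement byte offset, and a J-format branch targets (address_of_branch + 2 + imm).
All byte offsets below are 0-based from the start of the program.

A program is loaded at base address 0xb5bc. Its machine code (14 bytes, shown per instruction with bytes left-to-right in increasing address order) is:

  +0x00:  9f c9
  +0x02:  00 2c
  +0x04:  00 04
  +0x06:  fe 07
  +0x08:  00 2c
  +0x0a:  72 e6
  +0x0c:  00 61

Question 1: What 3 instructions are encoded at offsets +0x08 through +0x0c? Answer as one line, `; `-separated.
return; andi r4, $114; inc r2

[08] 00 2c → 0x2c00
  opcode bits[15:10]=0xb: return/N
[0a] 72 e6 → 0xe672
  opcode bits[15:10]=0x39: andi/RI
  rd: (w>>7)&0x7=0x4 → r4
  imm: (w>>0)&0x7f=0x72 → $114
[0c] 00 61 → 0x6100
  opcode bits[15:10]=0x18: inc/R
  rd: (w>>7)&0x7=0x2 → r2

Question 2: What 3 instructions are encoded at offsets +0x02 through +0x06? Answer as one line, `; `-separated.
return; jz $0; jz $-2

off 0x02: read 00 2c as little → 0x2c00
  opcode bits[15:10]=0xb: return/N
off 0x04: read 00 04 as little → 0x0400
  opcode bits[15:10]=0x1: jz/J
  imm@[9:0]=0x0 ⇒ $0
off 0x06: read fe 07 as little → 0x07fe
  opcode bits[15:10]=0x1: jz/J
  imm@[9:0]=0x3fe (s10→-2) ⇒ $-2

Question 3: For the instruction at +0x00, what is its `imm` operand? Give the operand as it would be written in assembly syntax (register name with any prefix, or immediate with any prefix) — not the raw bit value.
$31

@+00  little-endian(9f c9) = 0xc99f
  op=0xc99f>>10=0x32 ⇒ addi (RI)
  rd@[9:7]=0x3 ⇒ r3
  imm@[6:0]=0x1f ⇒ $31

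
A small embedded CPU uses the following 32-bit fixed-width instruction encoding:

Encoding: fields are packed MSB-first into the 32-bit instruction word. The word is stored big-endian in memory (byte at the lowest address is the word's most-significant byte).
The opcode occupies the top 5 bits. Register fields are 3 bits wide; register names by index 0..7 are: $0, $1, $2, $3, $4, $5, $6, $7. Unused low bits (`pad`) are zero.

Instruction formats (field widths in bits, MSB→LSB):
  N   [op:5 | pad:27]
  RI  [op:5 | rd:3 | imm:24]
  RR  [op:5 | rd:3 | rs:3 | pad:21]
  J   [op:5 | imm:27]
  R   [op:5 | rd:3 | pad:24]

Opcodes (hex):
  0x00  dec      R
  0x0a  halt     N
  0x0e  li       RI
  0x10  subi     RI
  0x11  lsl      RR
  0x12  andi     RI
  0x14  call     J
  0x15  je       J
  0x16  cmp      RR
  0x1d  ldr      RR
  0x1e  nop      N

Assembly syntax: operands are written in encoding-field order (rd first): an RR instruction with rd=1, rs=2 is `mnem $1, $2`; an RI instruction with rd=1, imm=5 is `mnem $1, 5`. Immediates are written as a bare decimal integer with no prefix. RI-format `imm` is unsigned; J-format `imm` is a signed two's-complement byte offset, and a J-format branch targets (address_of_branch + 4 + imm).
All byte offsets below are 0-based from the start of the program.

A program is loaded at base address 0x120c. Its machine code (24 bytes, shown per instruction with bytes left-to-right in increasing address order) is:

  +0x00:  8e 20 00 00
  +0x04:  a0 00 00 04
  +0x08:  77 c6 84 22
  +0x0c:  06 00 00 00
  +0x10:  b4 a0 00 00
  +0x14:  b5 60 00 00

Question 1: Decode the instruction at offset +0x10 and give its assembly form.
cmp $4, $5

+0x10: b4 a0 00 00 ⇒ word 0xb4a00000 (big)
  opcode bits[31:27]=0x16: cmp/RR
  [26:24] rd=4 = $4
  [23:21] rs=5 = $5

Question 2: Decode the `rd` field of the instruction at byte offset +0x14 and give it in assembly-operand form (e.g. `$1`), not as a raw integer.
$5

@+14  big-endian(b5 60 00 00) = 0xb5600000
  opcode bits[31:27]=0x16: cmp/RR
  [26:24] rd=5 = $5
  [23:21] rs=3 = $3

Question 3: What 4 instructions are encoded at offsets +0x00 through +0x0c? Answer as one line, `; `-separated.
lsl $6, $1; call 4; li $7, 13009954; dec $6

@+00  big-endian(8e 20 00 00) = 0x8e200000
  op=0x8e200000>>27=0x11 ⇒ lsl (RR)
  rd: (w>>24)&0x7=0x6 → $6
  rs: (w>>21)&0x7=0x1 → $1
@+04  big-endian(a0 00 00 04) = 0xa0000004
  op=0xa0000004>>27=0x14 ⇒ call (J)
  imm: (w>>0)&0x7ffffff=0x4 → 4
@+08  big-endian(77 c6 84 22) = 0x77c68422
  op=0x77c68422>>27=0xe ⇒ li (RI)
  rd: (w>>24)&0x7=0x7 → $7
  imm: (w>>0)&0xffffff=0xc68422 → 13009954
@+0c  big-endian(06 00 00 00) = 0x06000000
  op=0x06000000>>27=0x0 ⇒ dec (R)
  rd: (w>>24)&0x7=0x6 → $6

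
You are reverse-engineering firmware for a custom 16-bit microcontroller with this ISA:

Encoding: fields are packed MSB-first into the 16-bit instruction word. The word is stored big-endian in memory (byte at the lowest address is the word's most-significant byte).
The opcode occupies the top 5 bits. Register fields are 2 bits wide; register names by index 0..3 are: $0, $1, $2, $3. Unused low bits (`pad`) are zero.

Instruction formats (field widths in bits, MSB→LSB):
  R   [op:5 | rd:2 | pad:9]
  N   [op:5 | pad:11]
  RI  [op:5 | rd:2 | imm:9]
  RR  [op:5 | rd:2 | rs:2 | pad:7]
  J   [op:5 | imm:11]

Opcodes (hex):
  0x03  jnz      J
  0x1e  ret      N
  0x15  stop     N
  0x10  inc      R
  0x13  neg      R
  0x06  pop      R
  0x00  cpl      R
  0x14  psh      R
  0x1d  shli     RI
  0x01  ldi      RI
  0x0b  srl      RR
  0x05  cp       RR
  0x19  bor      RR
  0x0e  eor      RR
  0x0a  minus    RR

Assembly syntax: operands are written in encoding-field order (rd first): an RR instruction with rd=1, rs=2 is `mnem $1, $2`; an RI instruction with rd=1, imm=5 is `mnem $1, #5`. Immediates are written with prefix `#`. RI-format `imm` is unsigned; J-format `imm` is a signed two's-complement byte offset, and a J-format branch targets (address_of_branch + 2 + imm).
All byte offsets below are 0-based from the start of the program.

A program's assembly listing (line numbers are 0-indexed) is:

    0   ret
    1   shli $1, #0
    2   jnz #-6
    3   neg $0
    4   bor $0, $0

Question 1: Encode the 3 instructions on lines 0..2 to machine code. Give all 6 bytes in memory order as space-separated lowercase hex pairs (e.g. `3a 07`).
line 0 (ret): pack op=0x1e:5|pad=0:11 = 0xf000; big→ f0 00
line 1 (shli): pack op=0x1d:5|rd=1:2|imm=0:9 = 0xea00; big→ ea 00
line 2 (jnz): pack op=0x3:5|imm=-6:11 = 0x1ffa; big→ 1f fa

f0 00 ea 00 1f fa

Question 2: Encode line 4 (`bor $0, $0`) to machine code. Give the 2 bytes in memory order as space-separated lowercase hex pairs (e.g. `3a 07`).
4. bor fields op=0x19:5|rd=0:2|rs=0:2|pad=0:7 → word c800h → c8 00

c8 00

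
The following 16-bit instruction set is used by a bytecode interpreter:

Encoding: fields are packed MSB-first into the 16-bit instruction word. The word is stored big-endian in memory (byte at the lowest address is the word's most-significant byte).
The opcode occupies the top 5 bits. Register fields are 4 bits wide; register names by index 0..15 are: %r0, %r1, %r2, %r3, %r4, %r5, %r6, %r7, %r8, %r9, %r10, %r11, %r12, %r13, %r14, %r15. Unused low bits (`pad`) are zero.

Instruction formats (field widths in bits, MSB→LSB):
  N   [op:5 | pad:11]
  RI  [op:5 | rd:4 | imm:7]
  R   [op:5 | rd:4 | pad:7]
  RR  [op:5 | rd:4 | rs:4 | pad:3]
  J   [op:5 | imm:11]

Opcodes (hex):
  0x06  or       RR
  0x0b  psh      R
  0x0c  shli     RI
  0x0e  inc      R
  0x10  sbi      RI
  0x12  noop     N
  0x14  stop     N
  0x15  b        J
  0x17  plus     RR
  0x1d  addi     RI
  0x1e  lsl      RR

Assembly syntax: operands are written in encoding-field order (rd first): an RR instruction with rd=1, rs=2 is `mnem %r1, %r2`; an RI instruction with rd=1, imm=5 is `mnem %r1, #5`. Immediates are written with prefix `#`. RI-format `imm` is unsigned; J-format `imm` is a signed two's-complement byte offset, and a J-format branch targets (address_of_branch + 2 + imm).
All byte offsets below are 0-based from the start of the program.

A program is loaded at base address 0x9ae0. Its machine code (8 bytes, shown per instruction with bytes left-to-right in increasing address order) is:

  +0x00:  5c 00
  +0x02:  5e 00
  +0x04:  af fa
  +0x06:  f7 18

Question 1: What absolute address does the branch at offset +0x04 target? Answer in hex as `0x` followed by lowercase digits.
0x9ae0

@+04  big-endian(af fa) = 0xaffa
  opcode bits[15:11]=0x15: b/J
  [10:0] imm=2042 (s11→-6) = #-6
  target = base 0x9ae0 + off 0x04 + 2 + imm -6 = 0x9ae0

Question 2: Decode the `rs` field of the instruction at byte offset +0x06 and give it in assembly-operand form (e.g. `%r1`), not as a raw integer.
[06] f7 18 → 0xf718
  top 5b → 0x1e → lsl [RR]
  rd: (w>>7)&0xf=0xe → %r14
  rs: (w>>3)&0xf=0x3 → %r3

%r3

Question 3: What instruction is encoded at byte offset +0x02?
[02] 5e 00 → 0x5e00
  op=0x5e00>>11=0xb ⇒ psh (R)
  rd: (w>>7)&0xf=0xc → %r12

psh %r12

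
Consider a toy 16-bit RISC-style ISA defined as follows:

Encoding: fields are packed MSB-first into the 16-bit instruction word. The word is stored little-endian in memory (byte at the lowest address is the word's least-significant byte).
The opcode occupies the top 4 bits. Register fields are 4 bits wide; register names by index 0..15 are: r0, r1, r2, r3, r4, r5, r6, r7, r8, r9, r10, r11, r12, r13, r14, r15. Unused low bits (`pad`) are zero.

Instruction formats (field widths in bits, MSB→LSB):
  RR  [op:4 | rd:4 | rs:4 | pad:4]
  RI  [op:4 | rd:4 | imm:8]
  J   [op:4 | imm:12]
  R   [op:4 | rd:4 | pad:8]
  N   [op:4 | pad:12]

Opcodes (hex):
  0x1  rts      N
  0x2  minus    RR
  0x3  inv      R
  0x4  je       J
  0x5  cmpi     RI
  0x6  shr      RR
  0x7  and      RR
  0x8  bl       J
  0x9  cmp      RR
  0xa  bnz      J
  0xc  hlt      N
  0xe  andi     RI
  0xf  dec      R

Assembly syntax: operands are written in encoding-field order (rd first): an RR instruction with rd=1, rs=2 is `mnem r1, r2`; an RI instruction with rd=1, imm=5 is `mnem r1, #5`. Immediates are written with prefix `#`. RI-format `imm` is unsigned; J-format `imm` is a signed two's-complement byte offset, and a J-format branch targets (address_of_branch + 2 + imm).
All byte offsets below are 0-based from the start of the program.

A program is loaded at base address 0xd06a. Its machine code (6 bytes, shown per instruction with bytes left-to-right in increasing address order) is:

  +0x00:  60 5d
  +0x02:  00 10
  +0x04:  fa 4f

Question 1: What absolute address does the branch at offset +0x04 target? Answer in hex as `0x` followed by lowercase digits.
@+04  little-endian(fa 4f) = 0x4ffa
  top 4b → 0x4 → je [J]
  imm@[11:0]=0xffa (s12→-6) ⇒ #-6
  target = base 0xd06a + off 0x04 + 2 + imm -6 = 0xd06a

0xd06a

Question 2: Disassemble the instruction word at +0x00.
@+00  little-endian(60 5d) = 0x5d60
  top 4b → 0x5 → cmpi [RI]
  rd: (w>>8)&0xf=0xd → r13
  imm: (w>>0)&0xff=0x60 → #96

cmpi r13, #96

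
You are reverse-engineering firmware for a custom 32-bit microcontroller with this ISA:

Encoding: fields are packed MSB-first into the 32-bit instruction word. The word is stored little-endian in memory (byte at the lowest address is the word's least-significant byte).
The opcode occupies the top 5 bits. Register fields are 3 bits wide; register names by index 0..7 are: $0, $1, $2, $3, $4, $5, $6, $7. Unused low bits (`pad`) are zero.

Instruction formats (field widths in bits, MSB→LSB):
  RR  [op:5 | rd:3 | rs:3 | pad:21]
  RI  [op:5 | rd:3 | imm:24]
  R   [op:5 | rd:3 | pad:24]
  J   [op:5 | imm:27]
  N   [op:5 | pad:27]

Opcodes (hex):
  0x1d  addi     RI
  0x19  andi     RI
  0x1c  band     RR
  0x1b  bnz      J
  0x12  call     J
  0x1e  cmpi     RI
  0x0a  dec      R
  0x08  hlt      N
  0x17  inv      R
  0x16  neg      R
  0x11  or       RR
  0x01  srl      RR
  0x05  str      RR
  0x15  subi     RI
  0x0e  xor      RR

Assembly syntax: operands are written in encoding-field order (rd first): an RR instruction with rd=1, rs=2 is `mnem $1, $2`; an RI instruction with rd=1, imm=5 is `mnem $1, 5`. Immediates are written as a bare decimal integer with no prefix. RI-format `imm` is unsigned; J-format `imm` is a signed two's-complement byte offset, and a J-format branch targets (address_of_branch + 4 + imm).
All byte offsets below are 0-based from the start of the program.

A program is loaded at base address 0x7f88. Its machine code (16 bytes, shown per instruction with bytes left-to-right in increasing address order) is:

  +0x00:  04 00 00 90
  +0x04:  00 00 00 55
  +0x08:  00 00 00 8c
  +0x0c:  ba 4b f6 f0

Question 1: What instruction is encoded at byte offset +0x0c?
cmpi $0, 16141242

@+0c  little-endian(ba 4b f6 f0) = 0xf0f64bba
  opcode bits[31:27]=0x1e: cmpi/RI
  rd: (w>>24)&0x7=0x0 → $0
  imm: (w>>0)&0xffffff=0xf64bba → 16141242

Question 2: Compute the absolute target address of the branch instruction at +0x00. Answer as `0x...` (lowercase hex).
0x7f90

+0x00: 04 00 00 90 ⇒ word 0x90000004 (little)
  opcode bits[31:27]=0x12: call/J
  imm: (w>>0)&0x7ffffff=0x4 → 4
  target = base 0x7f88 + off 0x00 + 4 + imm 4 = 0x7f90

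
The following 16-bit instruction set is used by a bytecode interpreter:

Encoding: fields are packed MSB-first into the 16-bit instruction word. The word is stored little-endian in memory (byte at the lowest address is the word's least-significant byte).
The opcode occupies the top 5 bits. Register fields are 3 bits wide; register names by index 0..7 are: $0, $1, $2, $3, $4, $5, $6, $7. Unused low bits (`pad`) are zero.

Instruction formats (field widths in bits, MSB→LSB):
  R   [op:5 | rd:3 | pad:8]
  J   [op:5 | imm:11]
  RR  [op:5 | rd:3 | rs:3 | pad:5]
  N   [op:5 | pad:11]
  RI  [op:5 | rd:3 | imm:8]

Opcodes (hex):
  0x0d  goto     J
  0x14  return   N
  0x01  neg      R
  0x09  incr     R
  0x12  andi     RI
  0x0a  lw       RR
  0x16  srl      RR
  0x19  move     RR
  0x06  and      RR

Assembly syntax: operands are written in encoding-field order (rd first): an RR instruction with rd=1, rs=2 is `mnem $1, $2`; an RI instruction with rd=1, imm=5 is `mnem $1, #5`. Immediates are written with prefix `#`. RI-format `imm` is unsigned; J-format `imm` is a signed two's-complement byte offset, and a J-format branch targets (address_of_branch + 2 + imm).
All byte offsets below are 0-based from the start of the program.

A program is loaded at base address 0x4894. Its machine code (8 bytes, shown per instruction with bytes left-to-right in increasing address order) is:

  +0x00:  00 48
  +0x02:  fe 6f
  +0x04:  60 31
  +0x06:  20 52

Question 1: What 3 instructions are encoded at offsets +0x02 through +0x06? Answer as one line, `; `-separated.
goto #-2; and $1, $3; lw $2, $1

[02] fe 6f → 0x6ffe
  top 5b → 0xd → goto [J]
  [10:0] imm=2046 (s11→-2) = #-2
[04] 60 31 → 0x3160
  top 5b → 0x6 → and [RR]
  [10:8] rd=1 = $1
  [7:5] rs=3 = $3
[06] 20 52 → 0x5220
  top 5b → 0xa → lw [RR]
  [10:8] rd=2 = $2
  [7:5] rs=1 = $1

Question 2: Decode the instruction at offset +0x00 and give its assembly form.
[00] 00 48 → 0x4800
  opcode bits[15:11]=0x9: incr/R
  [10:8] rd=0 = $0

incr $0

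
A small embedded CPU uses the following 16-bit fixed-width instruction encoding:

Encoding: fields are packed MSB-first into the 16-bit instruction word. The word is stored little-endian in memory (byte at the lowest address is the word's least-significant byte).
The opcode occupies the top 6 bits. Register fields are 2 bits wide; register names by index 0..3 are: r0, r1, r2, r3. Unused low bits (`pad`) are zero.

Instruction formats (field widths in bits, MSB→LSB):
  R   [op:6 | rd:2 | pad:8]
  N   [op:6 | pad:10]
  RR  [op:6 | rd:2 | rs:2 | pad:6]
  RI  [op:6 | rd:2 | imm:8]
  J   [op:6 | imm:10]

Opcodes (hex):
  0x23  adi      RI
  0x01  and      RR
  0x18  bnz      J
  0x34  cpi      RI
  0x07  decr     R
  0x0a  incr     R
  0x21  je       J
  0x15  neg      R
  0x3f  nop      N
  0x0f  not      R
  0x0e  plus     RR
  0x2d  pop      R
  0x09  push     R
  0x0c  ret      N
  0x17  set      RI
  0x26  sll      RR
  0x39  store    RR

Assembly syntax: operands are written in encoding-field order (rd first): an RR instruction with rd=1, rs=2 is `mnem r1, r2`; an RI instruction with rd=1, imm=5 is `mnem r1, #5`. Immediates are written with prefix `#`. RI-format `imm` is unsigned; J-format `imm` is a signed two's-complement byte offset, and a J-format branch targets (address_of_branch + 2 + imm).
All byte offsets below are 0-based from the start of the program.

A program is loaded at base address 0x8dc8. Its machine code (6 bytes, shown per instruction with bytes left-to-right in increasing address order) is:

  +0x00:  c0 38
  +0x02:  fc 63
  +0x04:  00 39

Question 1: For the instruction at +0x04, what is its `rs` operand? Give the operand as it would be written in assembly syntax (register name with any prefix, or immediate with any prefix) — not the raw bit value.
[04] 00 39 → 0x3900
  op=0x3900>>10=0xe ⇒ plus (RR)
  rd@[9:8]=0x1 ⇒ r1
  rs@[7:6]=0x0 ⇒ r0

r0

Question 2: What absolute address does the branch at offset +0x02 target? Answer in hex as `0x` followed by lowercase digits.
0x8dc8

+0x02: fc 63 ⇒ word 0x63fc (little)
  opcode bits[15:10]=0x18: bnz/J
  [9:0] imm=1020 (s10→-4) = #-4
  target = base 0x8dc8 + off 0x02 + 2 + imm -4 = 0x8dc8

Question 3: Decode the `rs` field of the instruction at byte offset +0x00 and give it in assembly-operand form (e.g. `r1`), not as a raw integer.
@+00  little-endian(c0 38) = 0x38c0
  top 6b → 0xe → plus [RR]
  [9:8] rd=0 = r0
  [7:6] rs=3 = r3

r3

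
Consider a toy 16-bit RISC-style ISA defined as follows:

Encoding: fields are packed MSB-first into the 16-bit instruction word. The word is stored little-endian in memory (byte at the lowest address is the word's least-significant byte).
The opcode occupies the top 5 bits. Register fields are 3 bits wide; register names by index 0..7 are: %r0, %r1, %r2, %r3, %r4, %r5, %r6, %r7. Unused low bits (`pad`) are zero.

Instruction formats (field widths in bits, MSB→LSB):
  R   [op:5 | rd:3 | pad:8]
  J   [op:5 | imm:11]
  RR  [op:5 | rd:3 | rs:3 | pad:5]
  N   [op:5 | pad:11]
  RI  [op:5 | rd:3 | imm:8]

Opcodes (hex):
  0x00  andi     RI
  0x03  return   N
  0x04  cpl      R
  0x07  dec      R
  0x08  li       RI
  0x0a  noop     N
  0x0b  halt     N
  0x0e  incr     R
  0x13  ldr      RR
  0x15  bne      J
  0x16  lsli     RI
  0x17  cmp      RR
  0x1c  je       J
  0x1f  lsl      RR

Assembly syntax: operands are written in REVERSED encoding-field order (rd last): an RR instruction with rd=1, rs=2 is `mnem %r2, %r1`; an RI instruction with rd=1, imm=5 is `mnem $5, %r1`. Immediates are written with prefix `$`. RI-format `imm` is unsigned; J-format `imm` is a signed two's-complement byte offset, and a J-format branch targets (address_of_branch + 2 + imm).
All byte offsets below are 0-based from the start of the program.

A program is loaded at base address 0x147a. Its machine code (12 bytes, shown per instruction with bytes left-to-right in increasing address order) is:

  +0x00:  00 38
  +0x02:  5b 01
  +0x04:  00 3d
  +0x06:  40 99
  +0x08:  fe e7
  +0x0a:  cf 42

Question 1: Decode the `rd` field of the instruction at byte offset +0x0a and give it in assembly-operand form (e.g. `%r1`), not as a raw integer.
%r2

@+0a  little-endian(cf 42) = 0x42cf
  opcode bits[15:11]=0x8: li/RI
  rd: (w>>8)&0x7=0x2 → %r2
  imm: (w>>0)&0xff=0xcf → $207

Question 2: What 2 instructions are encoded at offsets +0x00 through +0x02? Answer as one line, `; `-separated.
off 0x00: read 00 38 as little → 0x3800
  opcode bits[15:11]=0x7: dec/R
  rd@[10:8]=0x0 ⇒ %r0
off 0x02: read 5b 01 as little → 0x015b
  opcode bits[15:11]=0x0: andi/RI
  rd@[10:8]=0x1 ⇒ %r1
  imm@[7:0]=0x5b ⇒ $91

dec %r0; andi $91, %r1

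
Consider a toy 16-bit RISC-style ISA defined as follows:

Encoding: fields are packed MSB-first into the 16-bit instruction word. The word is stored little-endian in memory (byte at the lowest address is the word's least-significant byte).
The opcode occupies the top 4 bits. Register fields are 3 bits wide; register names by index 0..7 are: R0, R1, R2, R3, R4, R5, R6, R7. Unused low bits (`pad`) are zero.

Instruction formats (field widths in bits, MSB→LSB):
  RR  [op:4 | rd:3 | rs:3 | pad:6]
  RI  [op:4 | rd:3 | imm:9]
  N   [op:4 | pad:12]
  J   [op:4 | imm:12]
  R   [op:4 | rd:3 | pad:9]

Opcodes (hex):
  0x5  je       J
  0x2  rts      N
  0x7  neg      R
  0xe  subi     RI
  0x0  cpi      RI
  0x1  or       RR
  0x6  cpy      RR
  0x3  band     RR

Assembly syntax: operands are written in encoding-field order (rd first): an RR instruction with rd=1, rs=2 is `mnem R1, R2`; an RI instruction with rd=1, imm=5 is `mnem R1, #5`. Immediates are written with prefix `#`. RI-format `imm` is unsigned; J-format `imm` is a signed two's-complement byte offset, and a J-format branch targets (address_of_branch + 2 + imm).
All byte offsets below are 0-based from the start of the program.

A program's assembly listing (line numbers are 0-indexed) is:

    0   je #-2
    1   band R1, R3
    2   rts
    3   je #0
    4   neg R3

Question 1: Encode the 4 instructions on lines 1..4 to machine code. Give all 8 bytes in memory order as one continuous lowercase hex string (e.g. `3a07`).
c032002000500076

L1: band op=0x3:4|rd=1:3|rs=3:3|pad=0:6 ⇒ 0x32c0 ⇒ little c0 32
L2: rts op=0x2:4|pad=0:12 ⇒ 0x2000 ⇒ little 00 20
L3: je op=0x5:4|imm=0:12 ⇒ 0x5000 ⇒ little 00 50
L4: neg op=0x7:4|rd=3:3|pad=0:9 ⇒ 0x7600 ⇒ little 00 76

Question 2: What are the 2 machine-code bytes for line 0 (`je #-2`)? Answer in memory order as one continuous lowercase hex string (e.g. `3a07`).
fe5f

L0: je op=0x5:4|imm=-2:12 ⇒ 0x5ffe ⇒ little fe 5f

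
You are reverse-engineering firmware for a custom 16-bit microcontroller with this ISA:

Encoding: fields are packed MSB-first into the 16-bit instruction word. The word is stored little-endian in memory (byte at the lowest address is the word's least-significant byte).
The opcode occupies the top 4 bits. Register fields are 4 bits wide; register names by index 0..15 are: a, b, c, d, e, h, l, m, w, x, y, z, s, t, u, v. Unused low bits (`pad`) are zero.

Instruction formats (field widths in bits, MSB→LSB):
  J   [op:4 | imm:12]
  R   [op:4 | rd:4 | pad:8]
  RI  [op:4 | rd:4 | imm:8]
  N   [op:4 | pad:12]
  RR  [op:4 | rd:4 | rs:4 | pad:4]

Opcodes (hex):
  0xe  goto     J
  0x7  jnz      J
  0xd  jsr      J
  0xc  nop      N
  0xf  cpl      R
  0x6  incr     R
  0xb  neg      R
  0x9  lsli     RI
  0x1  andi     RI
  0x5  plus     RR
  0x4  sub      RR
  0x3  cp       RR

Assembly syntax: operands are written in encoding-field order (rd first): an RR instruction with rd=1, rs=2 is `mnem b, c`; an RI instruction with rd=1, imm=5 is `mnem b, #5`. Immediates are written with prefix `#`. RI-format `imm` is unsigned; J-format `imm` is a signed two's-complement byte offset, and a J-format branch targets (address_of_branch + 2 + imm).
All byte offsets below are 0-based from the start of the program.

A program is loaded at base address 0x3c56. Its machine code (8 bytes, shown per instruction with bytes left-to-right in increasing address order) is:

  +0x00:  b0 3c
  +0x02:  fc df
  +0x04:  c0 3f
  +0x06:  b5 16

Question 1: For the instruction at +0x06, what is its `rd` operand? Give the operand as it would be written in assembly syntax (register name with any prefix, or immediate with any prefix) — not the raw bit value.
l

+0x06: b5 16 ⇒ word 0x16b5 (little)
  top 4b → 0x1 → andi [RI]
  rd@[11:8]=0x6 ⇒ l
  imm@[7:0]=0xb5 ⇒ #181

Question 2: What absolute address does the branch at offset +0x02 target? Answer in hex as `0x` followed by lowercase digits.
0x3c56

+0x02: fc df ⇒ word 0xdffc (little)
  top 4b → 0xd → jsr [J]
  imm: (w>>0)&0xfff=0xffc (s12→-4) → #-4
  target = base 0x3c56 + off 0x02 + 2 + imm -4 = 0x3c56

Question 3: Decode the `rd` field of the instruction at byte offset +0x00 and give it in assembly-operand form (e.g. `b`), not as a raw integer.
s

off 0x00: read b0 3c as little → 0x3cb0
  op=0x3cb0>>12=0x3 ⇒ cp (RR)
  [11:8] rd=12 = s
  [7:4] rs=11 = z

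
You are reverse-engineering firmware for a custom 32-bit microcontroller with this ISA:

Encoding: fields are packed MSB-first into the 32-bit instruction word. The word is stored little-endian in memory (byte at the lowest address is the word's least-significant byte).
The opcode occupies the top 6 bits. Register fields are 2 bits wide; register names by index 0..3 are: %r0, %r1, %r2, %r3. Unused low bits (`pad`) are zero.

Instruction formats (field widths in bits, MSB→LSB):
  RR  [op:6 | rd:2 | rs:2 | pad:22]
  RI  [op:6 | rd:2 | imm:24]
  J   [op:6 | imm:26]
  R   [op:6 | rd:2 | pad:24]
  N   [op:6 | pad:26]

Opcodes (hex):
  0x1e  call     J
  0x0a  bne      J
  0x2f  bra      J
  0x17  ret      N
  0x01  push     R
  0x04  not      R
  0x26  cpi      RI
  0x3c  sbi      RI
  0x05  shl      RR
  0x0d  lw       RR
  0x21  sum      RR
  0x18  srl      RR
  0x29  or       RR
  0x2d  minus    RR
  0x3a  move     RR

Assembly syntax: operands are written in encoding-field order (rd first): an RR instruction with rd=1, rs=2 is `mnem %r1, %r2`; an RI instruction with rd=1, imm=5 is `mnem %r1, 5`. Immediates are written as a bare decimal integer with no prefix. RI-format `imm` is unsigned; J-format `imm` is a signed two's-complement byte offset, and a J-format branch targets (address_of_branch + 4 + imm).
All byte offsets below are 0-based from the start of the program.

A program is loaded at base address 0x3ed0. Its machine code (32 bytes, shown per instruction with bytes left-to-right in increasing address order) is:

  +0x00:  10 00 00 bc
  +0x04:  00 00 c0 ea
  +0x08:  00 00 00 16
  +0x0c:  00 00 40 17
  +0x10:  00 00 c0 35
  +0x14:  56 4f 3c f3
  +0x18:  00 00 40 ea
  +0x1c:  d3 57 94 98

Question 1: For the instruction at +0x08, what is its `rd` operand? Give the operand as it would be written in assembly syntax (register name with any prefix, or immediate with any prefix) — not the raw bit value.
@+08  little-endian(00 00 00 16) = 0x16000000
  opcode bits[31:26]=0x5: shl/RR
  rd: (w>>24)&0x3=0x2 → %r2
  rs: (w>>22)&0x3=0x0 → %r0

%r2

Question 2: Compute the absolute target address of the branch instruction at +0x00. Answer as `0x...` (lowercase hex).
0x3ee4

@+00  little-endian(10 00 00 bc) = 0xbc000010
  top 6b → 0x2f → bra [J]
  [25:0] imm=16 = 16
  target = base 0x3ed0 + off 0x00 + 4 + imm 16 = 0x3ee4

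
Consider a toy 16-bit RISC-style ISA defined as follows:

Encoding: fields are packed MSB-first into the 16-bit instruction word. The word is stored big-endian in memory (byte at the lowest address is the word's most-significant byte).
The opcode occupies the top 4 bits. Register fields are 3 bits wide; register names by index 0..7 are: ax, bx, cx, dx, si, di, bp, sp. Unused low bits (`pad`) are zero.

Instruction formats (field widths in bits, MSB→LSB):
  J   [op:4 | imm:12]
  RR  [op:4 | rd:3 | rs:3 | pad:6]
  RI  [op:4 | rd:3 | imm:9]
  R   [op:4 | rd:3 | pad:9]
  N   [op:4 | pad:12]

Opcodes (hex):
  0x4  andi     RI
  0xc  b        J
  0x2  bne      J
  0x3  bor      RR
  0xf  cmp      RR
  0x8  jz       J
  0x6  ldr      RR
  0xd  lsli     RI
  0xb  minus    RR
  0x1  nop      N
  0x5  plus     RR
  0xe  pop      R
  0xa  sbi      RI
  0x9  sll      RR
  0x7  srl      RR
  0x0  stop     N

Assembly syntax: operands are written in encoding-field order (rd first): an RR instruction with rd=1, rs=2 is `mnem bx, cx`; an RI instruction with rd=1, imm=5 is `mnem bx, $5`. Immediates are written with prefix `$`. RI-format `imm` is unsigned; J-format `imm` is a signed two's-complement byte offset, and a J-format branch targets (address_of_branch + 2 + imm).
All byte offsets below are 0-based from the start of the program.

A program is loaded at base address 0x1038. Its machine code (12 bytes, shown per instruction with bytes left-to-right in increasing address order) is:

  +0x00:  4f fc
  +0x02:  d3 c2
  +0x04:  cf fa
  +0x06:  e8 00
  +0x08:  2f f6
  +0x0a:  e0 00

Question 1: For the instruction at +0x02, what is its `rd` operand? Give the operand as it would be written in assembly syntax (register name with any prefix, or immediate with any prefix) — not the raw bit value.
[02] d3 c2 → 0xd3c2
  op=0xd3c2>>12=0xd ⇒ lsli (RI)
  rd: (w>>9)&0x7=0x1 → bx
  imm: (w>>0)&0x1ff=0x1c2 → $450

bx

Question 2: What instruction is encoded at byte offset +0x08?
bne $-10

+0x08: 2f f6 ⇒ word 0x2ff6 (big)
  top 4b → 0x2 → bne [J]
  [11:0] imm=4086 (s12→-10) = $-10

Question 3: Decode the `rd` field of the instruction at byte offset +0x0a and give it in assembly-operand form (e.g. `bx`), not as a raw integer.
+0x0a: e0 00 ⇒ word 0xe000 (big)
  top 4b → 0xe → pop [R]
  [11:9] rd=0 = ax

ax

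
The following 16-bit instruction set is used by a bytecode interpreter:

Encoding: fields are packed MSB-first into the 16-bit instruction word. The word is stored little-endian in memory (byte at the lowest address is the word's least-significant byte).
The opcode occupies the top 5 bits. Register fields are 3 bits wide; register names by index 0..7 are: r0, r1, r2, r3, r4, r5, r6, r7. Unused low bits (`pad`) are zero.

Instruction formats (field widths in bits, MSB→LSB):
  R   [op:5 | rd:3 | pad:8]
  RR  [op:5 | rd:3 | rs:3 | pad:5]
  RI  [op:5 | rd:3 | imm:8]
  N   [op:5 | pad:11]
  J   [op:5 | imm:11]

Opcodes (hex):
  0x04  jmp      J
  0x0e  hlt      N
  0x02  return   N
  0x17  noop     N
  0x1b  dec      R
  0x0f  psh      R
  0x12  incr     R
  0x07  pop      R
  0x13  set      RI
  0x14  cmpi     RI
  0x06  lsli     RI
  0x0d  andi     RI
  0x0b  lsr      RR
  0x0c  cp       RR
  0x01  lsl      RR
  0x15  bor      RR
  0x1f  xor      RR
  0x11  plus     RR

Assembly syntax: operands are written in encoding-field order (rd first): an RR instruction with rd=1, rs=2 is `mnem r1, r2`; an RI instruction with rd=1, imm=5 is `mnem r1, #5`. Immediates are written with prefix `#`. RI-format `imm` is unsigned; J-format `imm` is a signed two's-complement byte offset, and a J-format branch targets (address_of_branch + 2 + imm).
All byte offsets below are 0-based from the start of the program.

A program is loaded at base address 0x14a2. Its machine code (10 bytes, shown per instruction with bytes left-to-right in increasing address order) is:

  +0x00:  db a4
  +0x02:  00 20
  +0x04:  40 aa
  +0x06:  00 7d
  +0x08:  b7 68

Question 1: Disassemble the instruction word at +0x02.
jmp #0

[02] 00 20 → 0x2000
  op=0x2000>>11=0x4 ⇒ jmp (J)
  [10:0] imm=0 = #0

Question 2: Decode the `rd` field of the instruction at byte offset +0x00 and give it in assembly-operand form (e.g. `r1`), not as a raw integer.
r4

[00] db a4 → 0xa4db
  opcode bits[15:11]=0x14: cmpi/RI
  [10:8] rd=4 = r4
  [7:0] imm=219 = #219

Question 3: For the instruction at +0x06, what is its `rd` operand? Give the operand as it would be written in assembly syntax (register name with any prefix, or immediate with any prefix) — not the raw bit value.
@+06  little-endian(00 7d) = 0x7d00
  opcode bits[15:11]=0xf: psh/R
  rd@[10:8]=0x5 ⇒ r5

r5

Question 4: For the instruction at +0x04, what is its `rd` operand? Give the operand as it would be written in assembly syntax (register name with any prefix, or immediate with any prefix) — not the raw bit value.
r2

+0x04: 40 aa ⇒ word 0xaa40 (little)
  top 5b → 0x15 → bor [RR]
  rd: (w>>8)&0x7=0x2 → r2
  rs: (w>>5)&0x7=0x2 → r2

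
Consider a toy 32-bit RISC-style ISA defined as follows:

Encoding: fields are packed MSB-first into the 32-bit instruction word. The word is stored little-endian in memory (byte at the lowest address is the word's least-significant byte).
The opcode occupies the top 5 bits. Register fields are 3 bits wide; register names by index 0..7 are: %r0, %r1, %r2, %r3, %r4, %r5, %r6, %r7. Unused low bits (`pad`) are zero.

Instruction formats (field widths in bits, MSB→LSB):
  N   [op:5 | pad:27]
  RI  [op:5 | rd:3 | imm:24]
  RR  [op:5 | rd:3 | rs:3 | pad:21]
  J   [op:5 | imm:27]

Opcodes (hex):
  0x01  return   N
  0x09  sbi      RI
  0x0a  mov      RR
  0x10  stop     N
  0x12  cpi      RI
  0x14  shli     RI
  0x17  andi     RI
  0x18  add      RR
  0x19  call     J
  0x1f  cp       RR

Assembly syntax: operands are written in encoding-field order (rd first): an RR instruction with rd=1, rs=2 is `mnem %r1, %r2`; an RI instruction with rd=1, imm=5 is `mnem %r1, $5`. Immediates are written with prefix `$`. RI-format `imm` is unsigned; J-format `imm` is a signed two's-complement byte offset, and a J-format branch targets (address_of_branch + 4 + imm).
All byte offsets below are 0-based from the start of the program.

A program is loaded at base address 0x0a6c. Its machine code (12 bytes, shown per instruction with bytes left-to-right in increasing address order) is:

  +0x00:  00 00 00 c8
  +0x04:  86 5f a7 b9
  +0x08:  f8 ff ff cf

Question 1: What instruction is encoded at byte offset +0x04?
off 0x04: read 86 5f a7 b9 as little → 0xb9a75f86
  op=0xb9a75f86>>27=0x17 ⇒ andi (RI)
  rd: (w>>24)&0x7=0x1 → %r1
  imm: (w>>0)&0xffffff=0xa75f86 → $10968966

andi %r1, $10968966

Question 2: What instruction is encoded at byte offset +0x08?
call $-8

[08] f8 ff ff cf → 0xcffffff8
  opcode bits[31:27]=0x19: call/J
  imm@[26:0]=0x7fffff8 (s27→-8) ⇒ $-8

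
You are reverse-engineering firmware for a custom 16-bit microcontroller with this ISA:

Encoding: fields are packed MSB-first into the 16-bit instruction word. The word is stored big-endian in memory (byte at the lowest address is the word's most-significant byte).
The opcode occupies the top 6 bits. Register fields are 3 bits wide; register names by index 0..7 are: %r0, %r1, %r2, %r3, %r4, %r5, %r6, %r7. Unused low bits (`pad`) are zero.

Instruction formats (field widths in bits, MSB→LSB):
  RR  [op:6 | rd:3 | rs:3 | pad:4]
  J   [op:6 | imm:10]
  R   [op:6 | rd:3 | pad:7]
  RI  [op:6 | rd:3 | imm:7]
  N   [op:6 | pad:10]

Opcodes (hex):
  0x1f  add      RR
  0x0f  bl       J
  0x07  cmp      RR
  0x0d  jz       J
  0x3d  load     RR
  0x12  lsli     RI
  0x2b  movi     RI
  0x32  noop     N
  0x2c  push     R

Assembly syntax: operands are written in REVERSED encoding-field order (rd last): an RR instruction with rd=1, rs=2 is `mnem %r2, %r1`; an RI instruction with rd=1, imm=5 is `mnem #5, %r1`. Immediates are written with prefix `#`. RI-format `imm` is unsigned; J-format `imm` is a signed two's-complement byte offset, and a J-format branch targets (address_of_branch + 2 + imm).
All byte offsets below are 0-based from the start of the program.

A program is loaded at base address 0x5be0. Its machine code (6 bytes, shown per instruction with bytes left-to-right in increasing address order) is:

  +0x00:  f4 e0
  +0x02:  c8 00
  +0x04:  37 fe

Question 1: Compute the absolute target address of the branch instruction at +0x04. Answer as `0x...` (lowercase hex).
0x5be4

[04] 37 fe → 0x37fe
  opcode bits[15:10]=0xd: jz/J
  [9:0] imm=1022 (s10→-2) = #-2
  target = base 0x5be0 + off 0x04 + 2 + imm -2 = 0x5be4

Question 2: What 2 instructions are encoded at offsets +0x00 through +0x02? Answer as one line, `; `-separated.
[00] f4 e0 → 0xf4e0
  op=0xf4e0>>10=0x3d ⇒ load (RR)
  rd: (w>>7)&0x7=0x1 → %r1
  rs: (w>>4)&0x7=0x6 → %r6
[02] c8 00 → 0xc800
  op=0xc800>>10=0x32 ⇒ noop (N)

load %r6, %r1; noop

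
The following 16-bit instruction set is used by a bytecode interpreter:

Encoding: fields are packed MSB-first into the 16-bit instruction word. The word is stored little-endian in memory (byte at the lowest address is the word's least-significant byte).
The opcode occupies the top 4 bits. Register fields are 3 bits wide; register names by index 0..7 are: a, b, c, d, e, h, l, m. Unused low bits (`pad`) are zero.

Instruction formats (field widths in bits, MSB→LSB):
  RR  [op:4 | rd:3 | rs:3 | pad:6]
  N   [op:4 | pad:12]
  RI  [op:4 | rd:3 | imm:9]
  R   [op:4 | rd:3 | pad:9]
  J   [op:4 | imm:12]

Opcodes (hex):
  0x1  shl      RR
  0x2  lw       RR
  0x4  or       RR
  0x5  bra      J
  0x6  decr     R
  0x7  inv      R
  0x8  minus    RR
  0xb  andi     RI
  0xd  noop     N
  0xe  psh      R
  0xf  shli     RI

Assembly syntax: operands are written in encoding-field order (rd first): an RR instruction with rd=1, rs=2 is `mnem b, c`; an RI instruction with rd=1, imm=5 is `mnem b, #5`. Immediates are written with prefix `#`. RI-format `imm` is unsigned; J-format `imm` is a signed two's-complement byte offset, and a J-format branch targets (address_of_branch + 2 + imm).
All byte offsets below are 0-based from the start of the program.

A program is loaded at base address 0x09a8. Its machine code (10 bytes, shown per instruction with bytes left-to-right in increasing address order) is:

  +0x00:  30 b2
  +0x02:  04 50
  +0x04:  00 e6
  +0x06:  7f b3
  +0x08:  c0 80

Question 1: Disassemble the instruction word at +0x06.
andi b, #383

+0x06: 7f b3 ⇒ word 0xb37f (little)
  op=0xb37f>>12=0xb ⇒ andi (RI)
  rd: (w>>9)&0x7=0x1 → b
  imm: (w>>0)&0x1ff=0x17f → #383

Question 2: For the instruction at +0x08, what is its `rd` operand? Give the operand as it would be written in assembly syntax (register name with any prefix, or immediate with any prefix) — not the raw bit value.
a

[08] c0 80 → 0x80c0
  op=0x80c0>>12=0x8 ⇒ minus (RR)
  rd: (w>>9)&0x7=0x0 → a
  rs: (w>>6)&0x7=0x3 → d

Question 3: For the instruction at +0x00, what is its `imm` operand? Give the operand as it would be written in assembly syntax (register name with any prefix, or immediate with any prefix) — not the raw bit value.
off 0x00: read 30 b2 as little → 0xb230
  top 4b → 0xb → andi [RI]
  rd: (w>>9)&0x7=0x1 → b
  imm: (w>>0)&0x1ff=0x30 → #48

#48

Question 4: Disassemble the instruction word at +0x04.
psh d

[04] 00 e6 → 0xe600
  opcode bits[15:12]=0xe: psh/R
  rd@[11:9]=0x3 ⇒ d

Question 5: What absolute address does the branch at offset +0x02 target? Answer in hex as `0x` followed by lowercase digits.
[02] 04 50 → 0x5004
  op=0x5004>>12=0x5 ⇒ bra (J)
  imm@[11:0]=0x4 ⇒ #4
  target = base 0x09a8 + off 0x02 + 2 + imm 4 = 0x09b0

0x09b0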